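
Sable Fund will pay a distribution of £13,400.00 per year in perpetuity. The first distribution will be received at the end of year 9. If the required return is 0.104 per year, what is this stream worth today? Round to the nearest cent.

£58387.36

Value at end of year 8: C / r = £13,400.00 / 0.104 = £128,846.1538
Discount to today: PV = £128,846.1538 / (1 + 0.104)^8 = £128,846.1538 / 2.206747 = £58,387.36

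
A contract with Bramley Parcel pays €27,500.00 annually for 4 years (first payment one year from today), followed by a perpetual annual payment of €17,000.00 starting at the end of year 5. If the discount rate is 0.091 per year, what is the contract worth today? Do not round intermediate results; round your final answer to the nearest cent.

€220755.71

PV of 4-year annuity: €27,500.00 × [1 − (1+0.091)^−4] / 0.091 = 88897.09313
Perpetuity value at year 4: €17,000.00 / 0.091 = 186813.18681
PV of perpetuity: 186813.18681 / (1+0.091)^4 = 131858.62015
Total PV = 88897.09313 + 131858.62015 = 220755.71328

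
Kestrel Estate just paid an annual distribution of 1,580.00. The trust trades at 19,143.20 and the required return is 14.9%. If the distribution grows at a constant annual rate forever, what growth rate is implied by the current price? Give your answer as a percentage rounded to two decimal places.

P = D₀(1+g)/(r−g) ⇒ P(r−g) = D₀(1+g) ⇒ g(P+D₀) = P·r − D₀
g = (P·r − D₀)/(P + D₀) = (19,143.20×0.149 − 1,580.00) / (19,143.20 + 1,580.00) = 0.061397

6.14%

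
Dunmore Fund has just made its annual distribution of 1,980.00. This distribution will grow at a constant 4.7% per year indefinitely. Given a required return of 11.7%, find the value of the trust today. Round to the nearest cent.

D₁ = D₀ × (1 + g) = 1,980.00 × 1.047 = 2,073.0600
Growing perpetuity: P = D₁ / (r − g) = 2,073.0600 / (0.117 − 0.047) = 29,615.14

29615.14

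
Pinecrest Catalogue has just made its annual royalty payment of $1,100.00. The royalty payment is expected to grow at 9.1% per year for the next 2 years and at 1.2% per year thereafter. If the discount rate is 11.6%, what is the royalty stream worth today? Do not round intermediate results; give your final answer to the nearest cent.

$12356.28

D_1 = 1200.10000
D_2 = 1309.30910
Terminal value at year 2: TV = D_2×(1+g_2)/(r−g_2) = 1325.02081/0.104 = 12740.58470
P_0 = D_1/(1+r)^1 + D_2/(1+r)^2 + TV/(1+r)^2
    = 1075.35842 + 1051.26885 + 10229.65460 = 12356.28188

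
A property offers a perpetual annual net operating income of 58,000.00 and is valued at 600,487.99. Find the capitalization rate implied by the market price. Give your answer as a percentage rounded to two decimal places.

P = C/r ⇒ r = C/P = 58,000.00/600,487.99 = 0.096588

9.66%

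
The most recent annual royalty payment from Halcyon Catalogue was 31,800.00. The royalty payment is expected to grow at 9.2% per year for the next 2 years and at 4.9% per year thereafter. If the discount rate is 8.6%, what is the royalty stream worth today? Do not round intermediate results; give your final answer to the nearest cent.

D_1 = 34725.60000
D_2 = 37920.35520
Terminal value at year 2: TV = D_2×(1+g_2)/(r−g_2) = 39778.45260/0.037 = 1075093.31364
P_0 = D_1/(1+r)^1 + D_2/(1+r)^2 + TV/(1+r)^2
    = 31975.69061 + 32152.35188 + 911562.62497 = 975690.66746

975690.67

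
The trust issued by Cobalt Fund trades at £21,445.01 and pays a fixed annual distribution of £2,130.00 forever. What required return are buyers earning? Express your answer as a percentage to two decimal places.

9.93%

P = C/r ⇒ r = C/P = £2,130.00/£21,445.01 = 0.099324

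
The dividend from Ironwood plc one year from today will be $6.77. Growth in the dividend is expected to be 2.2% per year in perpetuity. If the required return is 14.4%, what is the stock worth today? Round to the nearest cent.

Growing perpetuity: P = D₁ / (r − g) = $6.7700 / (0.144 − 0.022) = $55.49

$55.49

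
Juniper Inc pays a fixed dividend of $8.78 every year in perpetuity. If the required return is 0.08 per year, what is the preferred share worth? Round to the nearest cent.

$109.75

Level perpetuity: PV = C / r = $8.78 / 0.08 = $109.75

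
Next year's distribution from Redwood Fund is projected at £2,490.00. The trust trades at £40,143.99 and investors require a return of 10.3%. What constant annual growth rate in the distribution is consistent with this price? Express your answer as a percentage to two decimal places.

P = D₁/(r−g) ⇒ g = r − D₁/P = 0.103 − £2,490.00/£40,143.99 = 0.040973

4.10%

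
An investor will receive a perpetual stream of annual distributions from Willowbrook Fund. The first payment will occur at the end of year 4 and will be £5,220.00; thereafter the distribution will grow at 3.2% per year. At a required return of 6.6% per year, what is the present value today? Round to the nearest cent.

£126741.83

Value at end of year 3: C₁ / (r − g) = £5,220.00 / (0.066 − 0.032) = £153,529.4118
Discount to today: PV = £153,529.4118 / (1 + 0.066)^3 = £153,529.4118 / 1.211355 = £126,741.83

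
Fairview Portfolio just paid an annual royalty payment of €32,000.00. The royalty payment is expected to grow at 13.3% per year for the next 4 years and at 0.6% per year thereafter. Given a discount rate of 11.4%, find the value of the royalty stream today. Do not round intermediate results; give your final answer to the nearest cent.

D_1 = 36256.00000
D_2 = 41078.04800
D_3 = 46541.42838
D_4 = 52731.43836
Terminal value at year 4: TV = D_4×(1+g_2)/(r−g_2) = 53047.82699/0.108 = 491183.58323
P_0 = D_1/(1+r)^1 + D_2/(1+r)^2 + D_3/(1+r)^3 + D_4/(1+r)^4 + TV/(1+r)^4
    = 32545.78097 + 33100.87059 + 33665.42763 + 34239.61356 + 318935.65963 = 452487.35238

€452487.35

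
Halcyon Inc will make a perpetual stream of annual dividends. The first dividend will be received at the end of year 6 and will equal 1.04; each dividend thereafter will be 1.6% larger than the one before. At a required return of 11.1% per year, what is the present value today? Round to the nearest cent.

6.47

Value at end of year 5: C₁ / (r − g) = 1.04 / (0.111 − 0.016) = 10.9474
Discount to today: PV = 10.9474 / (1 + 0.111)^5 = 10.9474 / 1.692662 = 6.47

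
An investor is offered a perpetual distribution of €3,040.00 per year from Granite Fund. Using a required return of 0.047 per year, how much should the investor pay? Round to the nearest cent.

€64680.85

Level perpetuity: PV = C / r = €3,040.00 / 0.047 = €64,680.85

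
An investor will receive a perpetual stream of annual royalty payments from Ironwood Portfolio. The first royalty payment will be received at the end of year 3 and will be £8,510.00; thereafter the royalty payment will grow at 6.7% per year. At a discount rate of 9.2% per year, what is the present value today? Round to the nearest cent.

£285459.35

Value at end of year 2: C₁ / (r − g) = £8,510.00 / (0.092 − 0.067) = £340,400.0000
Discount to today: PV = £340,400.0000 / (1 + 0.092)^2 = £340,400.0000 / 1.192464 = £285,459.35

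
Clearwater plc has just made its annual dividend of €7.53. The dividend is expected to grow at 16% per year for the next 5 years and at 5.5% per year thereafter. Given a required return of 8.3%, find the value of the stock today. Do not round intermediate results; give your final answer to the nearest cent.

D_1 = 8.73480
D_2 = 10.13237
D_3 = 11.75355
D_4 = 13.63411
D_5 = 15.81557
Terminal value at year 5: TV = D_5×(1+g_2)/(r−g_2) = 16.68543/0.028 = 595.90818
P_0 = D_1/(1+r)^1 + D_2/(1+r)^2 + D_3/(1+r)^3 + D_4/(1+r)^4 + D_5/(1+r)^5 + TV/(1+r)^5
    = 8.06537 + 8.63881 + 9.25302 + 9.91090 + 10.61555 + 399.97889 = 446.46255

€446.46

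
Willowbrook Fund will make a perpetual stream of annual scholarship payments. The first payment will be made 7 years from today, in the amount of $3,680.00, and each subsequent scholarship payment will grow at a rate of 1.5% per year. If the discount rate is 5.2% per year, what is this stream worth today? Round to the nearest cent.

$73375.60

Value at end of year 6: C₁ / (r − g) = $3,680.00 / (0.052 − 0.015) = $99,459.4595
Discount to today: PV = $99,459.4595 / (1 + 0.052)^6 = $99,459.4595 / 1.355484 = $73,375.60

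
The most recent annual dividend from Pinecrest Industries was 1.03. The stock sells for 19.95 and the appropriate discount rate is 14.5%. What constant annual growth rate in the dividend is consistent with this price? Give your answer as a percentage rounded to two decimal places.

P = D₀(1+g)/(r−g) ⇒ P(r−g) = D₀(1+g) ⇒ g(P+D₀) = P·r − D₀
g = (P·r − D₀)/(P + D₀) = (19.95×0.145 − 1.03) / (19.95 + 1.03) = 0.088787

8.88%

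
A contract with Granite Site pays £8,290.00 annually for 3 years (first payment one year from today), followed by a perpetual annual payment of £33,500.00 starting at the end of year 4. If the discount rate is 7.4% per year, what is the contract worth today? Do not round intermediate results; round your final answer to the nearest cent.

£387024.23

PV of 3-year annuity: £8,290.00 × [1 − (1+0.074)^−3] / 0.074 = 21597.56093
Perpetuity value at year 3: £33,500.00 / 0.074 = 452702.70270
PV of perpetuity: 452702.70270 / (1+0.074)^3 = 365426.67240
Total PV = 21597.56093 + 365426.67240 = 387024.23333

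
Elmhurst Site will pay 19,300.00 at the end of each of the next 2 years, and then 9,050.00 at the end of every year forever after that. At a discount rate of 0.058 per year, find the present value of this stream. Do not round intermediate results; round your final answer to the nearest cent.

PV of 2-year annuity: 19,300.00 × [1 − (1+0.058)^−2] / 0.058 = 35483.89979
Perpetuity value at year 2: 9,050.00 / 0.058 = 156034.48276
PV of perpetuity: 156034.48276 / (1+0.058)^2 = 139395.65928
Total PV = 35483.89979 + 139395.65928 = 174879.55907

174879.56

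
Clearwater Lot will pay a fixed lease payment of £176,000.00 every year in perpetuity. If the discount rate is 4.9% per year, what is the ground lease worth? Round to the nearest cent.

Level perpetuity: PV = C / r = £176,000.00 / 0.049 = £3,591,836.73

£3591836.73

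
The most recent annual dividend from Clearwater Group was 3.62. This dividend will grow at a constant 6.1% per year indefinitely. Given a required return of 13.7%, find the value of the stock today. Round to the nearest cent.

50.54

D₁ = D₀ × (1 + g) = 3.62 × 1.061 = 3.8408
Growing perpetuity: P = D₁ / (r − g) = 3.8408 / (0.137 − 0.061) = 50.54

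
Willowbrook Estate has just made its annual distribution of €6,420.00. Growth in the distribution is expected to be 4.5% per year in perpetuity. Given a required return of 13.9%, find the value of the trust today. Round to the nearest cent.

D₁ = D₀ × (1 + g) = €6,420.00 × 1.045 = €6,708.9000
Growing perpetuity: P = D₁ / (r − g) = €6,708.9000 / (0.139 − 0.045) = €71,371.28

€71371.28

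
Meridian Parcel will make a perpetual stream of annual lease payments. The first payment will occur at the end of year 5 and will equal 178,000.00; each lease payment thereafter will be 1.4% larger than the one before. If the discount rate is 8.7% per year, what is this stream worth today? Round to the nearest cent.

Value at end of year 4: C₁ / (r − g) = 178,000.00 / (0.087 − 0.014) = 2,438,356.1644
Discount to today: PV = 2,438,356.1644 / (1 + 0.087)^4 = 2,438,356.1644 / 1.396105 = 1,746,541.73

1746541.73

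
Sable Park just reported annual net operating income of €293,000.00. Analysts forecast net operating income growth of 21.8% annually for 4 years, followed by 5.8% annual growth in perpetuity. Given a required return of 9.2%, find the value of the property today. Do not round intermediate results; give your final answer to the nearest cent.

€15662881.44

D_1 = 356874.00000
D_2 = 434672.53200
D_3 = 529431.14398
D_4 = 644847.13336
Terminal value at year 4: TV = D_4×(1+g_2)/(r−g_2) = 682248.26710/0.034 = 20066125.50288
P_0 = D_1/(1+r)^1 + D_2/(1+r)^2 + D_3/(1+r)^3 + D_4/(1+r)^4 + TV/(1+r)^4
    = 326807.69231 + 364516.27219 + 406575.84206 + 453488.43922 + 14111493.19684 = 15662881.44261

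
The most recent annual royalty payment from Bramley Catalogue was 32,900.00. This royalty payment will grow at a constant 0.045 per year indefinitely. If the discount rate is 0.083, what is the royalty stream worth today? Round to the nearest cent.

904750.00

D₁ = D₀ × (1 + g) = 32,900.00 × 1.045 = 34,380.5000
Growing perpetuity: P = D₁ / (r − g) = 34,380.5000 / (0.083 − 0.045) = 904,750.00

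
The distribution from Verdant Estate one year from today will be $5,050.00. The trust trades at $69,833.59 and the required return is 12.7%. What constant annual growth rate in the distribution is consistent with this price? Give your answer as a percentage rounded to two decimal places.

P = D₁/(r−g) ⇒ g = r − D₁/P = 0.127 − $5,050.00/$69,833.59 = 0.054685

5.47%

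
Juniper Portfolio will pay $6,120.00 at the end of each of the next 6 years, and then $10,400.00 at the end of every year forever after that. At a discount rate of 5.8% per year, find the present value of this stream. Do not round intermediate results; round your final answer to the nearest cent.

PV of 6-year annuity: $6,120.00 × [1 − (1+0.058)^−6] / 0.058 = 30284.06083
Perpetuity value at year 6: $10,400.00 / 0.058 = 179310.34483
PV of perpetuity: 179310.34483 / (1+0.058)^6 = 127847.23492
Total PV = 30284.06083 + 127847.23492 = 158131.29575

$158131.30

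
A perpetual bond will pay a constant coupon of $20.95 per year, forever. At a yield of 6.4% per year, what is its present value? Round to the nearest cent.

Level perpetuity: PV = C / r = $20.95 / 0.064 = $327.34

$327.34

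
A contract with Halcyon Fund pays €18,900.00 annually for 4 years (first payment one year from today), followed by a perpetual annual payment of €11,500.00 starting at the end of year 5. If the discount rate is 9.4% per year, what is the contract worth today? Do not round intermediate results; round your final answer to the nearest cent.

€146105.37

PV of 4-year annuity: €18,900.00 × [1 − (1+0.094)^−4] / 0.094 = 60696.94467
Perpetuity value at year 4: €11,500.00 / 0.094 = 122340.42553
PV of perpetuity: 122340.42553 / (1+0.094)^4 = 85408.42216
Total PV = 60696.94467 + 85408.42216 = 146105.36683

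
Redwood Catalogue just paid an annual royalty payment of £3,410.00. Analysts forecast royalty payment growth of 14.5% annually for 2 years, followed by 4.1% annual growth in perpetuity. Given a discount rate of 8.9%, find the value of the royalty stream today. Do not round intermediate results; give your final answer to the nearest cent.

£89110.97

D_1 = 3904.45000
D_2 = 4470.59525
Terminal value at year 2: TV = D_2×(1+g_2)/(r−g_2) = 4653.88966/0.048 = 96956.03448
P_0 = D_1/(1+r)^1 + D_2/(1+r)^2 + TV/(1+r)^2
    = 3585.35354 + 3769.72433 + 81755.89646 = 89110.97433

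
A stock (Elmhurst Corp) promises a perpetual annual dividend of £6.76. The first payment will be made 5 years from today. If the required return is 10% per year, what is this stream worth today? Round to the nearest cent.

£46.17

Value at end of year 4: C / r = £6.76 / 0.1 = £67.6000
Discount to today: PV = £67.6000 / (1 + 0.1)^4 = £67.6000 / 1.464100 = £46.17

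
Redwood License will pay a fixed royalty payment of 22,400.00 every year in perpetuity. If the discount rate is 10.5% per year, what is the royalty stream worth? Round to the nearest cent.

Level perpetuity: PV = C / r = 22,400.00 / 0.105 = 213,333.33

213333.33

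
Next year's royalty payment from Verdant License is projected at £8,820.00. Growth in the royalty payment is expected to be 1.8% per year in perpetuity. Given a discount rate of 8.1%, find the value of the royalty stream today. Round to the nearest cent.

Growing perpetuity: P = D₁ / (r − g) = £8,820.0000 / (0.081 − 0.018) = £140,000.00

£140000.00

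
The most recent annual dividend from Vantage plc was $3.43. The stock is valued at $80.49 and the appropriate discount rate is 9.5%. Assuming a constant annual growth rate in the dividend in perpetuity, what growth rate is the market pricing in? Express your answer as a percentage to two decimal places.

P = D₀(1+g)/(r−g) ⇒ P(r−g) = D₀(1+g) ⇒ g(P+D₀) = P·r − D₀
g = (P·r − D₀)/(P + D₀) = ($80.49×0.095 − $3.43) / ($80.49 + $3.43) = 0.050245

5.02%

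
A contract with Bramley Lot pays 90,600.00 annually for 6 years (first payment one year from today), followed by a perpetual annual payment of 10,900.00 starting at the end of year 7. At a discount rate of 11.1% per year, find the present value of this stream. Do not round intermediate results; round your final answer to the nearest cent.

434402.97

PV of 6-year annuity: 90,600.00 × [1 − (1+0.111)^−6] / 0.111 = 382185.10048
Perpetuity value at year 6: 10,900.00 / 0.111 = 98198.19820
PV of perpetuity: 98198.19820 / (1+0.111)^6 = 52217.87154
Total PV = 382185.10048 + 52217.87154 = 434402.97202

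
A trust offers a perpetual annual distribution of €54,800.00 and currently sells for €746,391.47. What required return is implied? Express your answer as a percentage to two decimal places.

P = C/r ⇒ r = C/P = €54,800.00/€746,391.47 = 0.073420

7.34%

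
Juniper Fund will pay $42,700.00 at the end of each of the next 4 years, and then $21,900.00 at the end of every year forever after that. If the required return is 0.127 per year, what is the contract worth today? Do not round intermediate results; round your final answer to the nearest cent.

PV of 4-year annuity: $42,700.00 × [1 − (1+0.127)^−4] / 0.127 = 127805.70414
Perpetuity value at year 4: $21,900.00 / 0.127 = 172440.94488
PV of perpetuity: 172440.94488 / (1+0.127)^4 = 106891.88351
Total PV = 127805.70414 + 106891.88351 = 234697.58765

$234697.59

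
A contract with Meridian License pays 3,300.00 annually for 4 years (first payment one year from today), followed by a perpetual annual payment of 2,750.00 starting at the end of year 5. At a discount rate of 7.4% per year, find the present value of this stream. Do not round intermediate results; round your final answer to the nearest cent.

39008.43

PV of 4-year annuity: 3,300.00 × [1 − (1+0.074)^−4] / 0.074 = 11077.59804
Perpetuity value at year 4: 2,750.00 / 0.074 = 37162.16216
PV of perpetuity: 37162.16216 / (1+0.074)^4 = 27930.83046
Total PV = 11077.59804 + 27930.83046 = 39008.42850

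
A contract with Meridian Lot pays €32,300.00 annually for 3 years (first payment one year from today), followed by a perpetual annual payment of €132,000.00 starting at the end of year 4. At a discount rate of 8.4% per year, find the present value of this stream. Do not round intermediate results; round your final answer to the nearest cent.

PV of 3-year annuity: €32,300.00 × [1 − (1+0.084)^−3] / 0.084 = 82643.08082
Perpetuity value at year 3: €132,000.00 / 0.084 = 1571428.57143
PV of perpetuity: 1571428.57143 / (1+0.084)^3 = 1233692.14209
Total PV = 82643.08082 + 1233692.14209 = 1316335.22291

€1316335.22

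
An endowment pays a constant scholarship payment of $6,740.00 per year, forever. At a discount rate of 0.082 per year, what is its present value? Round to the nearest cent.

Level perpetuity: PV = C / r = $6,740.00 / 0.082 = $82,195.12

$82195.12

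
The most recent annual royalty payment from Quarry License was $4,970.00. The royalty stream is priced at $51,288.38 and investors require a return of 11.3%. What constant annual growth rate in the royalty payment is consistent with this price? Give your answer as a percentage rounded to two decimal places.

1.47%

P = D₀(1+g)/(r−g) ⇒ P(r−g) = D₀(1+g) ⇒ g(P+D₀) = P·r − D₀
g = (P·r − D₀)/(P + D₀) = ($51,288.38×0.113 − $4,970.00) / ($51,288.38 + $4,970.00) = 0.014675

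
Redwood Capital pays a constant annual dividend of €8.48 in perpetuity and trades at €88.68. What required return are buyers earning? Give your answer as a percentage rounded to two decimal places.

9.56%

P = C/r ⇒ r = C/P = €8.48/€88.68 = 0.095625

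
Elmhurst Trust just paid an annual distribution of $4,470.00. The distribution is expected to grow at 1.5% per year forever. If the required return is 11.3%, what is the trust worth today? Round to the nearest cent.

D₁ = D₀ × (1 + g) = $4,470.00 × 1.015 = $4,537.0500
Growing perpetuity: P = D₁ / (r − g) = $4,537.0500 / (0.113 − 0.015) = $46,296.43

$46296.43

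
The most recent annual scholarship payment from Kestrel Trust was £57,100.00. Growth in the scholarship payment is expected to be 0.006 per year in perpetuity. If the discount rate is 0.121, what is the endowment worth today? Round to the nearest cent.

£499500.87

D₁ = D₀ × (1 + g) = £57,100.00 × 1.006 = £57,442.6000
Growing perpetuity: P = D₁ / (r − g) = £57,442.6000 / (0.121 − 0.006) = £499,500.87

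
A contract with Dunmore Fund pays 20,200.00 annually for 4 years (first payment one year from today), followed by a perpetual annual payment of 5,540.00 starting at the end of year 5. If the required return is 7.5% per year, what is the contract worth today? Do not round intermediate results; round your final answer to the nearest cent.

PV of 4-year annuity: 20,200.00 × [1 − (1+0.075)^−4] / 0.075 = 67656.39065
Perpetuity value at year 4: 5,540.00 / 0.075 = 73866.66667
PV of perpetuity: 73866.66667 / (1+0.075)^4 = 55311.39913
Total PV = 67656.39065 + 55311.39913 = 122967.78978

122967.79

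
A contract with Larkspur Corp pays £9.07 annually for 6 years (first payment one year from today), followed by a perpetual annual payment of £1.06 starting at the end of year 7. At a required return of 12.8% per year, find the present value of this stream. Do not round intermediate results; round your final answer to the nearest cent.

£40.48

PV of 6-year annuity: £9.07 × [1 − (1+0.128)^−6] / 0.128 = 36.46062
Perpetuity value at year 6: £1.06 / 0.128 = 8.28125
PV of perpetuity: 8.28125 / (1+0.128)^6 = 4.02014
Total PV = 36.46062 + 4.02014 = 40.48076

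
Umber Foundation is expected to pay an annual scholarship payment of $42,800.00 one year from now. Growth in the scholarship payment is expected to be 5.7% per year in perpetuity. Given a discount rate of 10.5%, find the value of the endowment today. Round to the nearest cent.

$891666.67

Growing perpetuity: P = D₁ / (r − g) = $42,800.0000 / (0.105 − 0.057) = $891,666.67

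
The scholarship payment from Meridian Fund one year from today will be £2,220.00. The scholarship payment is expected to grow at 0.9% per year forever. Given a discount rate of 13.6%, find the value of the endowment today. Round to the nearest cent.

Growing perpetuity: P = D₁ / (r − g) = £2,220.0000 / (0.136 − 0.009) = £17,480.31

£17480.31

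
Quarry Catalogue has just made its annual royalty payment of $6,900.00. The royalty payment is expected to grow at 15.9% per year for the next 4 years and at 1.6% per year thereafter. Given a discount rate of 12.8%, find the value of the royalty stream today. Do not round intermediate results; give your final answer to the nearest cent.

$99311.62

D_1 = 7997.10000
D_2 = 9268.63890
D_3 = 10742.35249
D_4 = 12450.38653
Terminal value at year 4: TV = D_4×(1+g_2)/(r−g_2) = 12649.59271/0.112 = 112942.79210
P_0 = D_1/(1+r)^1 + D_2/(1+r)^2 + D_3/(1+r)^3 + D_4/(1+r)^4 + TV/(1+r)^4
    = 7089.62766 + 7284.46672 + 7484.66040 + 7690.35585 + 69762.51378 = 99311.62440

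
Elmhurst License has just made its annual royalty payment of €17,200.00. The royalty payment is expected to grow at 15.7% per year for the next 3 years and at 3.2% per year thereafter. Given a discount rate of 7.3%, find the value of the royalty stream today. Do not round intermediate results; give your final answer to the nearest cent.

D_1 = 19900.40000
D_2 = 23024.76280
D_3 = 26639.65056
Terminal value at year 3: TV = D_3×(1+g_2)/(r−g_2) = 27492.11938/0.041 = 670539.49701
P_0 = D_1/(1+r)^1 + D_2/(1+r)^2 + D_3/(1+r)^3 + TV/(1+r)^3
    = 18546.50513 + 19998.42165 + 21564.00172 + 542781.70192 = 602890.63041

€602890.63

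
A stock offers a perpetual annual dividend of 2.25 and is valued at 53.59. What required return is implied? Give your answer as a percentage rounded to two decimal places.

P = C/r ⇒ r = C/P = 2.25/53.59 = 0.041985

4.20%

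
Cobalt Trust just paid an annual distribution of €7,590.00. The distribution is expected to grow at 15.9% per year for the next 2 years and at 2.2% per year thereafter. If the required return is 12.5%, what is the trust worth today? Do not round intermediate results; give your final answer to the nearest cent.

D_1 = 8796.81000
D_2 = 10195.50279
Terminal value at year 2: TV = D_2×(1+g_2)/(r−g_2) = 10419.80385/0.103 = 101163.14419
P_0 = D_1/(1+r)^1 + D_2/(1+r)^2 + TV/(1+r)^2
    = 7819.38667 + 8055.70591 + 79931.37319 = 95806.46576

€95806.47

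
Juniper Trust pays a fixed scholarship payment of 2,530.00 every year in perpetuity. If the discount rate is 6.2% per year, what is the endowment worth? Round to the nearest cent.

Level perpetuity: PV = C / r = 2,530.00 / 0.062 = 40,806.45

40806.45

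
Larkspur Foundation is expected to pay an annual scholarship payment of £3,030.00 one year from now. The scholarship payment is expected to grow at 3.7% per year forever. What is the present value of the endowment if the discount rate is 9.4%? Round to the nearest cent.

Growing perpetuity: P = D₁ / (r − g) = £3,030.0000 / (0.094 − 0.037) = £53,157.89

£53157.89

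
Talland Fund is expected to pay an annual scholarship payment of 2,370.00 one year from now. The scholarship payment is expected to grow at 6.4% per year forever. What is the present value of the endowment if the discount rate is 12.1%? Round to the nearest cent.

Growing perpetuity: P = D₁ / (r − g) = 2,370.0000 / (0.121 − 0.064) = 41,578.95

41578.95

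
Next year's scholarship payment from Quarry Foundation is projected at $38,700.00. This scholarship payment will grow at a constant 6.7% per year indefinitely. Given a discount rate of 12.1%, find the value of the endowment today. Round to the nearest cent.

Growing perpetuity: P = D₁ / (r − g) = $38,700.0000 / (0.121 − 0.067) = $716,666.67

$716666.67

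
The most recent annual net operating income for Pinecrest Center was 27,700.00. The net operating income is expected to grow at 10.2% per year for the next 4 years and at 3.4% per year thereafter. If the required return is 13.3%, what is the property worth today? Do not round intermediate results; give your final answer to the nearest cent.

D_1 = 30525.40000
D_2 = 33638.99080
D_3 = 37070.16786
D_4 = 40851.32498
Terminal value at year 4: TV = D_4×(1+g_2)/(r−g_2) = 42240.27003/0.099 = 426669.39427
P_0 = D_1/(1+r)^1 + D_2/(1+r)^2 + D_3/(1+r)^3 + D_4/(1+r)^4 + TV/(1+r)^4
    = 26942.10062 + 26204.93811 + 25487.94510 + 24790.56973 + 258923.72826 = 362349.28182

362349.28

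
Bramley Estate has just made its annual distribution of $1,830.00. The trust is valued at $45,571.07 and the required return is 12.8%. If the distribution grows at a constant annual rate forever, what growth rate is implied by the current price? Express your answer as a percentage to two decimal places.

P = D₀(1+g)/(r−g) ⇒ P(r−g) = D₀(1+g) ⇒ g(P+D₀) = P·r − D₀
g = (P·r − D₀)/(P + D₀) = ($45,571.07×0.128 − $1,830.00) / ($45,571.07 + $1,830.00) = 0.084452

8.45%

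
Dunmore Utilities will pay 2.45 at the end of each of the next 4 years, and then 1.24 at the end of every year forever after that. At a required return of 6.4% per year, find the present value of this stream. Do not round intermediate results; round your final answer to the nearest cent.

23.53

PV of 4-year annuity: 2.45 × [1 − (1+0.064)^−4] / 0.064 = 8.41232
Perpetuity value at year 4: 1.24 / 0.064 = 19.37500
PV of perpetuity: 19.37500 / (1+0.064)^4 = 15.11733
Total PV = 8.41232 + 15.11733 = 23.52966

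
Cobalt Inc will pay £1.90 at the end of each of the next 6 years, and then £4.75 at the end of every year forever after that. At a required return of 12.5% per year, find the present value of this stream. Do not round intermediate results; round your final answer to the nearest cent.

PV of 6-year annuity: £1.90 × [1 − (1+0.125)^−6] / 0.125 = 7.70229
Perpetuity value at year 6: £4.75 / 0.125 = 38.00000
PV of perpetuity: 38.00000 / (1+0.125)^6 = 18.74427
Total PV = 7.70229 + 18.74427 = 26.44656

£26.45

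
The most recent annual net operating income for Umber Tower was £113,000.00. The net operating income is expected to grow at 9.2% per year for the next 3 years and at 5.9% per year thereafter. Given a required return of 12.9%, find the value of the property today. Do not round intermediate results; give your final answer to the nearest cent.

D_1 = 123396.00000
D_2 = 134748.43200
D_3 = 147145.28774
Terminal value at year 3: TV = D_3×(1+g_2)/(r−g_2) = 155826.85972/0.07 = 2226097.99601
P_0 = D_1/(1+r)^1 + D_2/(1+r)^2 + D_3/(1+r)^3 + TV/(1+r)^3
    = 109296.72276 + 105714.81068 + 102250.28633 + 1546900.76028 = 1864162.58005

£1864162.58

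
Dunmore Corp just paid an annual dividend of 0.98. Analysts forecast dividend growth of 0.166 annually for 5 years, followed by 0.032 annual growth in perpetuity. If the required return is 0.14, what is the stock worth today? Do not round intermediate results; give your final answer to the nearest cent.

D_1 = 1.14268
D_2 = 1.33236
D_3 = 1.55354
D_4 = 1.81142
D_5 = 2.11212
Terminal value at year 5: TV = D_5×(1+g_2)/(r−g_2) = 2.17971/0.108 = 20.18249
P_0 = D_1/(1+r)^1 + D_2/(1+r)^2 + D_3/(1+r)^3 + D_4/(1+r)^4 + D_5/(1+r)^5 + TV/(1+r)^5
    = 1.00235 + 1.02521 + 1.04859 + 1.07251 + 1.09697 + 10.48215 = 15.72779

15.73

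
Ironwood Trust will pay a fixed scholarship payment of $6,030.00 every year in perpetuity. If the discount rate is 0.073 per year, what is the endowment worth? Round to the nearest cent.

$82602.74

Level perpetuity: PV = C / r = $6,030.00 / 0.073 = $82,602.74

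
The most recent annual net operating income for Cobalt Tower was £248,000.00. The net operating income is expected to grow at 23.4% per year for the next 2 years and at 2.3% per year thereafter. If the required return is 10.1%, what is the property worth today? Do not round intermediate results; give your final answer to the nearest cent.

£4675399.80

D_1 = 306032.00000
D_2 = 377643.48800
Terminal value at year 2: TV = D_2×(1+g_2)/(r−g_2) = 386329.28822/0.078 = 4952939.59262
P_0 = D_1/(1+r)^1 + D_2/(1+r)^2 + TV/(1+r)^2
    = 277958.21980 + 311535.37078 + 4085906.20913 = 4675399.79972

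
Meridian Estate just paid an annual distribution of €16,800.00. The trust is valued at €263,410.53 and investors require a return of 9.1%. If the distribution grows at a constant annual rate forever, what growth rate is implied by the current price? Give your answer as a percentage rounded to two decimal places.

P = D₀(1+g)/(r−g) ⇒ P(r−g) = D₀(1+g) ⇒ g(P+D₀) = P·r − D₀
g = (P·r − D₀)/(P + D₀) = (€263,410.53×0.091 − €16,800.00) / (€263,410.53 + €16,800.00) = 0.025589

2.56%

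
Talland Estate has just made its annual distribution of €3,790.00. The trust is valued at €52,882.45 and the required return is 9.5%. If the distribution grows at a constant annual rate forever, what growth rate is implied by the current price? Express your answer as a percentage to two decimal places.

2.18%

P = D₀(1+g)/(r−g) ⇒ P(r−g) = D₀(1+g) ⇒ g(P+D₀) = P·r − D₀
g = (P·r − D₀)/(P + D₀) = (€52,882.45×0.095 − €3,790.00) / (€52,882.45 + €3,790.00) = 0.021771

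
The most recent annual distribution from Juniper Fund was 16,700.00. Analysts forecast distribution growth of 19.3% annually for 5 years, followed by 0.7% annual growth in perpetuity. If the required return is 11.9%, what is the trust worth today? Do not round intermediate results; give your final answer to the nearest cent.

D_1 = 19923.10000
D_2 = 23768.25830
D_3 = 28355.53215
D_4 = 33828.14986
D_5 = 40356.98278
Terminal value at year 5: TV = D_5×(1+g_2)/(r−g_2) = 40639.48166/0.112 = 362852.51481
P_0 = D_1/(1+r)^1 + D_2/(1+r)^2 + D_3/(1+r)^3 + D_4/(1+r)^4 + D_5/(1+r)^5 + TV/(1+r)^5
    = 17804.37891 + 18981.79092 + 20237.06574 + 21575.35249 + 23002.14077 + 206813.89063 = 308414.61946

308414.62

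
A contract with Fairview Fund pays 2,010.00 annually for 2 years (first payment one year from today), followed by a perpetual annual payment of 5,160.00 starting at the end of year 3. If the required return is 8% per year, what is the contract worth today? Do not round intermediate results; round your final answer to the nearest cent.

58882.72

PV of 2-year annuity: 2,010.00 × [1 − (1+0.08)^−2] / 0.08 = 3584.36214
Perpetuity value at year 2: 5,160.00 / 0.08 = 64500.00000
PV of perpetuity: 64500.00000 / (1+0.08)^2 = 55298.35391
Total PV = 3584.36214 + 55298.35391 = 58882.71605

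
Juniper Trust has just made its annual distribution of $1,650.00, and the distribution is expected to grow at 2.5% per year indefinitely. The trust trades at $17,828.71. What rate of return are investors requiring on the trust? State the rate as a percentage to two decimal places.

11.99%

D₁ = $1,650.00 × 1.025 = $1,691.2500
P = D₁/(r − g) ⇒ r = D₁/P + g = $1,691.2500/$17,828.71 + 0.025 = 0.094861 + 0.025 = 0.119861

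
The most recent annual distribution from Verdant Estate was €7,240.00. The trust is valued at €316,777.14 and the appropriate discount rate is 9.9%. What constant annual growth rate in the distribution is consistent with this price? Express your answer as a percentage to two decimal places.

7.44%

P = D₀(1+g)/(r−g) ⇒ P(r−g) = D₀(1+g) ⇒ g(P+D₀) = P·r − D₀
g = (P·r − D₀)/(P + D₀) = (€316,777.14×0.099 − €7,240.00) / (€316,777.14 + €7,240.00) = 0.074443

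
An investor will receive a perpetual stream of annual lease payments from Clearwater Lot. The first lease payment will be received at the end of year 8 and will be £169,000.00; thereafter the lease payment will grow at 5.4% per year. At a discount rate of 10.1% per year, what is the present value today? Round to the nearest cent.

£1833486.07

Value at end of year 7: C₁ / (r − g) = £169,000.00 / (0.101 − 0.054) = £3,595,744.6809
Discount to today: PV = £3,595,744.6809 / (1 + 0.101)^7 = £3,595,744.6809 / 1.961152 = £1,833,486.07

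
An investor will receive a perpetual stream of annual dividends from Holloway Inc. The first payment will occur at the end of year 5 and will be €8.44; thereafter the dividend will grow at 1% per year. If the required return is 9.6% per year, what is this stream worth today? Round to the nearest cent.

Value at end of year 4: C₁ / (r − g) = €8.44 / (0.096 − 0.01) = €98.1395
Discount to today: PV = €98.1395 / (1 + 0.096)^4 = €98.1395 / 1.442920 = €68.01

€68.01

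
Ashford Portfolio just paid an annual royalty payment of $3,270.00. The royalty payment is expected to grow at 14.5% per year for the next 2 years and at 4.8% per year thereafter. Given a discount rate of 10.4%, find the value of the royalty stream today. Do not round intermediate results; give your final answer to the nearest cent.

$72734.28

D_1 = 3744.15000
D_2 = 4287.05175
Terminal value at year 2: TV = D_2×(1+g_2)/(r−g_2) = 4492.83023/0.056 = 80229.11132
P_0 = D_1/(1+r)^1 + D_2/(1+r)^2 + TV/(1+r)^2
    = 3391.44022 + 3517.39044 + 65825.44972 = 72734.28038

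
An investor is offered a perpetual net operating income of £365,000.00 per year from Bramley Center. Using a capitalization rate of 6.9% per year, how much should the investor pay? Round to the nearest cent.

Level perpetuity: PV = C / r = £365,000.00 / 0.069 = £5,289,855.07

£5289855.07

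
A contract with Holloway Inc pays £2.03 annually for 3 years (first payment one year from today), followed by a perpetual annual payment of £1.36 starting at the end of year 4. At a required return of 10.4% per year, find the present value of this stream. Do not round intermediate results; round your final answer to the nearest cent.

£14.73

PV of 3-year annuity: £2.03 × [1 − (1+0.104)^−3] / 0.104 = 5.01297
Perpetuity value at year 3: £1.36 / 0.104 = 13.07692
PV of perpetuity: 13.07692 / (1+0.104)^3 = 9.71848
Total PV = 5.01297 + 9.71848 = 14.73145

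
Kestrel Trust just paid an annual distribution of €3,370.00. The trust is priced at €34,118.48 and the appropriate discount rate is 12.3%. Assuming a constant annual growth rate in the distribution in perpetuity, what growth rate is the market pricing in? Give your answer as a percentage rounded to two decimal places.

P = D₀(1+g)/(r−g) ⇒ P(r−g) = D₀(1+g) ⇒ g(P+D₀) = P·r − D₀
g = (P·r − D₀)/(P + D₀) = (€34,118.48×0.123 − €3,370.00) / (€34,118.48 + €3,370.00) = 0.022049

2.20%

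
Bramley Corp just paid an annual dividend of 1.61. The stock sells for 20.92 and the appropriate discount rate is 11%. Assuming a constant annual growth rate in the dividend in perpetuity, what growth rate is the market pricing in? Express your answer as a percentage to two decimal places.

P = D₀(1+g)/(r−g) ⇒ P(r−g) = D₀(1+g) ⇒ g(P+D₀) = P·r − D₀
g = (P·r − D₀)/(P + D₀) = (20.92×0.11 − 1.61) / (20.92 + 1.61) = 0.030679

3.07%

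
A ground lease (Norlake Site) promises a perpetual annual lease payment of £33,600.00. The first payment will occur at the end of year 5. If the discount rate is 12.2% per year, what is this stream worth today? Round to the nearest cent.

£173783.29

Value at end of year 4: C / r = £33,600.00 / 0.122 = £275,409.8361
Discount to today: PV = £275,409.8361 / (1 + 0.122)^4 = £275,409.8361 / 1.584789 = £173,783.29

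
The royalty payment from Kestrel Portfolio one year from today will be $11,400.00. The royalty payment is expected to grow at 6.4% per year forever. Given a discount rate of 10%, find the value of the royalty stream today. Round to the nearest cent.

Growing perpetuity: P = D₁ / (r − g) = $11,400.0000 / (0.1 − 0.064) = $316,666.67

$316666.67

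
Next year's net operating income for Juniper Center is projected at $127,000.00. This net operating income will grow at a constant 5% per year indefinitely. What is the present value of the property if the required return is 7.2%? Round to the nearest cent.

$5772727.27

Growing perpetuity: P = D₁ / (r − g) = $127,000.0000 / (0.072 − 0.05) = $5,772,727.27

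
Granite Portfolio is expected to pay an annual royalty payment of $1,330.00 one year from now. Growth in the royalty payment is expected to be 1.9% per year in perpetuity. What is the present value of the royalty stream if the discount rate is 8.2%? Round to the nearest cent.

Growing perpetuity: P = D₁ / (r − g) = $1,330.0000 / (0.082 − 0.019) = $21,111.11

$21111.11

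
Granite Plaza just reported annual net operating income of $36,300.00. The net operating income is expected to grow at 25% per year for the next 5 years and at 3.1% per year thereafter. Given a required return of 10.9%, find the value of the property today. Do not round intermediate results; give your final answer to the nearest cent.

$1136538.60

D_1 = 45375.00000
D_2 = 56718.75000
D_3 = 70898.43750
D_4 = 88623.04688
D_5 = 110778.80859
Terminal value at year 5: TV = D_5×(1+g_2)/(r−g_2) = 114212.95166/0.078 = 1464268.61103
P_0 = D_1/(1+r)^1 + D_2/(1+r)^2 + D_3/(1+r)^3 + D_4/(1+r)^4 + D_5/(1+r)^5 + TV/(1+r)^5
    = 40915.23895 + 46117.26663 + 51980.68827 + 58589.59453 + 66038.76750 + 872897.04226 = 1136538.59814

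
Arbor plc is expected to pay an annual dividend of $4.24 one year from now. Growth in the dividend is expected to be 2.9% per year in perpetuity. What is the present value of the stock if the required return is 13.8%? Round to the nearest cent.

Growing perpetuity: P = D₁ / (r − g) = $4.2400 / (0.138 − 0.029) = $38.90

$38.90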